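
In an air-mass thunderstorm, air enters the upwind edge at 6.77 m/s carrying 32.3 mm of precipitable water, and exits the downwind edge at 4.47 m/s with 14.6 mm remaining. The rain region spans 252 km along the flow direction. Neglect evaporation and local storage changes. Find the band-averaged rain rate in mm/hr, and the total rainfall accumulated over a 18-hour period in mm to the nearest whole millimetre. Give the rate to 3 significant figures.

R ≈ 2.19 mm/hr; total ≈ 39 mm

Column moisture flux per unit crosswind length is F = V × PW.
Inflow: F_in = 6.77 × 32.3 = 218.671 mm·m/s
Outflow: F_out = 4.47 × 14.6 = 65.262 mm·m/s
Steady-state rate R = (F_in − F_out)/L = (218.671 − 65.262) / 252000 m = 6.088e-04 mm/s.
R = 6.088e-04 × 3600 = 2.19 mm/hr.
Over 18 h: total = 2.19 × 18 = 39.42 ≈ 39 mm.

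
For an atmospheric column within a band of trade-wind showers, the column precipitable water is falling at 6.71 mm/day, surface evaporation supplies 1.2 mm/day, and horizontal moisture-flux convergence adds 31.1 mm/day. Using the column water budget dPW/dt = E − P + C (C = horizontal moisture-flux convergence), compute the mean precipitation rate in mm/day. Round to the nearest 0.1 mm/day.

dPW/dt = -6.71 mm/day.
P = E + C − dPW/dt = 1.2 + (31.1) − (-6.71) = 39.0 mm/day.

P ≈ 39.0 mm/day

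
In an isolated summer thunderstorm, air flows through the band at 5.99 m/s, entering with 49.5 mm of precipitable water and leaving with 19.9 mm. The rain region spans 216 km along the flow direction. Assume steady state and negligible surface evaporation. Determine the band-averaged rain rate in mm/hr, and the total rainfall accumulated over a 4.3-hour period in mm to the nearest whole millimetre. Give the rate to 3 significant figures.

R ≈ 2.96 mm/hr; total ≈ 13 mm

Column moisture flux per unit crosswind length is F = V × PW.
Inflow: F_in = 5.99 × 49.5 = 296.505 mm·m/s
Outflow: F_out = 5.99 × 19.9 = 119.201 mm·m/s
Steady-state rate R = (F_in − F_out)/L = (296.505 − 119.201) / 216000 m = 8.209e-04 mm/s.
R = 8.209e-04 × 3600 = 2.96 mm/hr.
Over 4.3 h: total = 2.96 × 4.3 = 12.728 ≈ 13 mm.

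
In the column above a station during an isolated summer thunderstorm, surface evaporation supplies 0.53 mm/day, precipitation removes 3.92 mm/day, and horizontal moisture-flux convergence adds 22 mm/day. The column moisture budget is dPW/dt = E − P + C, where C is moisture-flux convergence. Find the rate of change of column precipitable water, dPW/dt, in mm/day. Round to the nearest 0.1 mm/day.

dPW/dt ≈ 18.6 mm/day

dPW/dt = E − P + C = 0.53 − 3.92 + (22) = 18.6 mm/day.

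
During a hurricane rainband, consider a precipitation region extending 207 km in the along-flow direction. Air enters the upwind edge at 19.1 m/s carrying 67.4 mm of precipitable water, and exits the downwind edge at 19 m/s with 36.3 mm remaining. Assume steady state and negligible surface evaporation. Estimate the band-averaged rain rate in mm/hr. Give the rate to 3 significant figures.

Column moisture flux per unit crosswind length is F = V × PW.
Inflow: F_in = 19.1 × 67.4 = 1287.34 mm·m/s
Outflow: F_out = 19 × 36.3 = 689.7 mm·m/s
Steady-state rate R = (F_in − F_out)/L = (1287.34 − 689.7) / 207000 m = 2.887e-03 mm/s.
R = 2.887e-03 × 3600 = 10.4 mm/hr.

R ≈ 10.4 mm/hr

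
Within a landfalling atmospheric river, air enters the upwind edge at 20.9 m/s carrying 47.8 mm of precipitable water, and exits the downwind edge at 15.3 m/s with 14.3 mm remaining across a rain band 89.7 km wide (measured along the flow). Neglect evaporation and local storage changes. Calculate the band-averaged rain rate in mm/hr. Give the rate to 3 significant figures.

R ≈ 31.3 mm/hr

Column moisture flux per unit crosswind length is F = V × PW.
Inflow: F_in = 20.9 × 47.8 = 999.02 mm·m/s
Outflow: F_out = 15.3 × 14.3 = 218.79 mm·m/s
Steady-state rate R = (F_in − F_out)/L = (999.02 − 218.79) / 89700 m = 8.698e-03 mm/s.
R = 8.698e-03 × 3600 = 31.3 mm/hr.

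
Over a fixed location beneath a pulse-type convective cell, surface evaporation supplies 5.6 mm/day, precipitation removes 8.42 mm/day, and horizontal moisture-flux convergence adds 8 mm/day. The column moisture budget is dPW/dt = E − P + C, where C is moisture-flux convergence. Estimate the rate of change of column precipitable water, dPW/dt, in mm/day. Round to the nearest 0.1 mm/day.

dPW/dt = E − P + C = 5.6 − 8.42 + (8) = 5.2 mm/day.

dPW/dt ≈ 5.2 mm/day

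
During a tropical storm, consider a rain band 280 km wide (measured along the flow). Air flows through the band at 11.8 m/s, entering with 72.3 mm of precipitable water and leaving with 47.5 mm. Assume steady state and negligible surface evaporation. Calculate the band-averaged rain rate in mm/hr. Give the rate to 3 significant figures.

Column moisture flux per unit crosswind length is F = V × PW.
Inflow: F_in = 11.8 × 72.3 = 853.14 mm·m/s
Outflow: F_out = 11.8 × 47.5 = 560.5 mm·m/s
Steady-state rate R = (F_in − F_out)/L = (853.14 − 560.5) / 280000 m = 1.045e-03 mm/s.
R = 1.045e-03 × 3600 = 3.76 mm/hr.

R ≈ 3.76 mm/hr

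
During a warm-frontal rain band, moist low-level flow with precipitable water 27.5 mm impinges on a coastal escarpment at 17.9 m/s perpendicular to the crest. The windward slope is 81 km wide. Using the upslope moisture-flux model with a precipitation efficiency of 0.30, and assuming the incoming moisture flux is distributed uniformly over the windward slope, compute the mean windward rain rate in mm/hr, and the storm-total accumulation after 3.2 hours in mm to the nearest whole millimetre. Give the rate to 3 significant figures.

R ≈ 6.56 mm/hr; total ≈ 21 mm

Incoming column moisture flux per unit ridge length: F = V × PW = 17.9 × 27.5 = 492.25 mm·m/s.
Spread over the 81 km slope with efficiency ε = 0.30: R = ε·F/W = 0.30 × 492.25 / 81000 m = 1.823e-03 mm/s.
R = 1.823e-03 × 3600 = 6.56 mm/hr.
Over 3.2 h: total = 6.56 × 3.2 = 20.992 ≈ 21 mm.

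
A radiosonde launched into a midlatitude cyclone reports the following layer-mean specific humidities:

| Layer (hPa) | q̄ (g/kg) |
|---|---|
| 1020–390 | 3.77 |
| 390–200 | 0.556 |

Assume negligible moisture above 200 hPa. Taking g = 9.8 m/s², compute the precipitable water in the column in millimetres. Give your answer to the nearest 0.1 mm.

Precipitable water is the column-integrated vapour mass per unit area: PW = (1/g) Σ q̄ Δp, with q in kg/kg and Δp in Pa (1 kg/m² of water = 1 mm).
Layer 1020–390 hPa: Δp = 630 hPa = 63000 Pa, q̄ = 0.00377 kg/kg → 0.00377 × 63000 / 9.8 = 24.24 mm
Layer 390–200 hPa: Δp = 190 hPa = 19000 Pa, q̄ = 0.000556 kg/kg → 0.000556 × 19000 / 9.8 = 1.08 mm
PW = 24.24 + 1.08 = 25.32 ≈ 25.3 mm.

PW ≈ 25.3 mm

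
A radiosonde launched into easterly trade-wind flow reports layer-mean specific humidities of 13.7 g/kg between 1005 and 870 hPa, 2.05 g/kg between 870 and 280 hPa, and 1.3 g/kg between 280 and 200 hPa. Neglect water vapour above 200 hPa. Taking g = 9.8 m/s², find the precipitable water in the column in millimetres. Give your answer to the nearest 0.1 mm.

PW ≈ 32.3 mm

Precipitable water is the column-integrated vapour mass per unit area: PW = (1/g) Σ q̄ Δp, with q in kg/kg and Δp in Pa (1 kg/m² of water = 1 mm).
Layer 1005–870 hPa: Δp = 135 hPa = 13500 Pa, q̄ = 0.0137 kg/kg → 0.0137 × 13500 / 9.8 = 18.87 mm
Layer 870–280 hPa: Δp = 590 hPa = 59000 Pa, q̄ = 0.00205 kg/kg → 0.00205 × 59000 / 9.8 = 12.34 mm
Layer 280–200 hPa: Δp = 80 hPa = 8000 Pa, q̄ = 0.0013 kg/kg → 0.0013 × 8000 / 9.8 = 1.06 mm
PW = 18.87 + 12.34 + 1.06 = 32.27 ≈ 32.3 mm.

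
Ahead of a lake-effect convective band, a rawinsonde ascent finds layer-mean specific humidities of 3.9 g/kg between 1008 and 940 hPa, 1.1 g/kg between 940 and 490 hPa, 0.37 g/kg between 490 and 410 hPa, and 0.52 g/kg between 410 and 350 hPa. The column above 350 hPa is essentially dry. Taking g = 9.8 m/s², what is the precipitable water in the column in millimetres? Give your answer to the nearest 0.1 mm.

Precipitable water is the column-integrated vapour mass per unit area: PW = (1/g) Σ q̄ Δp, with q in kg/kg and Δp in Pa (1 kg/m² of water = 1 mm).
Layer 1008–940 hPa: Δp = 68 hPa = 6800 Pa, q̄ = 0.0039 kg/kg → 0.0039 × 6800 / 9.8 = 2.71 mm
Layer 940–490 hPa: Δp = 450 hPa = 45000 Pa, q̄ = 0.0011 kg/kg → 0.0011 × 45000 / 9.8 = 5.05 mm
Layer 490–410 hPa: Δp = 80 hPa = 8000 Pa, q̄ = 0.00037 kg/kg → 0.00037 × 8000 / 9.8 = 0.30 mm
Layer 410–350 hPa: Δp = 60 hPa = 6000 Pa, q̄ = 0.00052 kg/kg → 0.00052 × 6000 / 9.8 = 0.32 mm
PW = 2.71 + 5.05 + 0.30 + 0.32 = 8.38 ≈ 8.4 mm.

PW ≈ 8.4 mm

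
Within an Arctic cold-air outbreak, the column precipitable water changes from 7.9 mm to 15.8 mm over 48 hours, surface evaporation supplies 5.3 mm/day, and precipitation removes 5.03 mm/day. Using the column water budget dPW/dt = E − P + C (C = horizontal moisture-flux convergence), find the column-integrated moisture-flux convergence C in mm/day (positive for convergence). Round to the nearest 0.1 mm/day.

dPW/dt = (15.8 − 7.9) mm / (48/24 day) = +3.950 mm/day.
C = dPW/dt − E + P = (+3.950) − 5.3 + 5.03 = 3.7 mm/day.

C ≈ 3.7 mm/day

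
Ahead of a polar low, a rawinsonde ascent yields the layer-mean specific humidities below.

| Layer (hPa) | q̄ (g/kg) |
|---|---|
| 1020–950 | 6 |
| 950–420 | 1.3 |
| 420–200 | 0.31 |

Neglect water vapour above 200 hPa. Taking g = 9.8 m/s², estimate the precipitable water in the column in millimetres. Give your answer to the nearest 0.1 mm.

Precipitable water is the column-integrated vapour mass per unit area: PW = (1/g) Σ q̄ Δp, with q in kg/kg and Δp in Pa (1 kg/m² of water = 1 mm).
Layer 1020–950 hPa: Δp = 70 hPa = 7000 Pa, q̄ = 0.006 kg/kg → 0.006 × 7000 / 9.8 = 4.29 mm
Layer 950–420 hPa: Δp = 530 hPa = 53000 Pa, q̄ = 0.0013 kg/kg → 0.0013 × 53000 / 9.8 = 7.03 mm
Layer 420–200 hPa: Δp = 220 hPa = 22000 Pa, q̄ = 0.00031 kg/kg → 0.00031 × 22000 / 9.8 = 0.70 mm
PW = 4.29 + 7.03 + 0.70 = 12.02 ≈ 12.0 mm.

PW ≈ 12.0 mm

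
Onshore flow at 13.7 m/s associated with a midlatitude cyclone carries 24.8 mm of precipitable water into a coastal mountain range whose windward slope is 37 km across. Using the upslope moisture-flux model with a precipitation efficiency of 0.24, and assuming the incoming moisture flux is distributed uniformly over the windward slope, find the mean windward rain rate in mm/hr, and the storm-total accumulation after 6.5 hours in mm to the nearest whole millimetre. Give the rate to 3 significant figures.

Incoming column moisture flux per unit ridge length: F = V × PW = 13.7 × 24.8 = 339.76 mm·m/s.
Spread over the 37 km slope with efficiency ε = 0.24: R = ε·F/W = 0.24 × 339.76 / 37000 m = 2.204e-03 mm/s.
R = 2.204e-03 × 3600 = 7.93 mm/hr.
Over 6.5 h: total = 7.93 × 6.5 = 51.545 ≈ 52 mm.

R ≈ 7.93 mm/hr; total ≈ 52 mm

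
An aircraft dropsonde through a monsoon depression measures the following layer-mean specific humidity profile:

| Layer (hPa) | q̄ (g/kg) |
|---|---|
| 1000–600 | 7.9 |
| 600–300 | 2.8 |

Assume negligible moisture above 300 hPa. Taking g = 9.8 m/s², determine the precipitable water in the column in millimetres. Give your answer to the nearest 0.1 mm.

Precipitable water is the column-integrated vapour mass per unit area: PW = (1/g) Σ q̄ Δp, with q in kg/kg and Δp in Pa (1 kg/m² of water = 1 mm).
Layer 1000–600 hPa: Δp = 400 hPa = 40000 Pa, q̄ = 0.0079 kg/kg → 0.0079 × 40000 / 9.8 = 32.24 mm
Layer 600–300 hPa: Δp = 300 hPa = 30000 Pa, q̄ = 0.0028 kg/kg → 0.0028 × 30000 / 9.8 = 8.57 mm
PW = 32.24 + 8.57 = 40.81 ≈ 40.8 mm.

PW ≈ 40.8 mm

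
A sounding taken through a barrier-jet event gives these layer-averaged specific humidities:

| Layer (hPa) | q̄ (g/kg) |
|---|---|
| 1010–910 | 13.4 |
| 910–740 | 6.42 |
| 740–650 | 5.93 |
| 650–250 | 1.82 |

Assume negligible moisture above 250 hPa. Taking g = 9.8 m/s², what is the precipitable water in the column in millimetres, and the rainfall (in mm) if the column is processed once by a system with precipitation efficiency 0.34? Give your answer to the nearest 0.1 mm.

Precipitable water is the column-integrated vapour mass per unit area: PW = (1/g) Σ q̄ Δp, with q in kg/kg and Δp in Pa (1 kg/m² of water = 1 mm).
Layer 1010–910 hPa: Δp = 100 hPa = 10000 Pa, q̄ = 0.0134 kg/kg → 0.0134 × 10000 / 9.8 = 13.67 mm
Layer 910–740 hPa: Δp = 170 hPa = 17000 Pa, q̄ = 0.00642 kg/kg → 0.00642 × 17000 / 9.8 = 11.14 mm
Layer 740–650 hPa: Δp = 90 hPa = 9000 Pa, q̄ = 0.00593 kg/kg → 0.00593 × 9000 / 9.8 = 5.45 mm
Layer 650–250 hPa: Δp = 400 hPa = 40000 Pa, q̄ = 0.00182 kg/kg → 0.00182 × 40000 / 9.8 = 7.43 mm
PW = 13.67 + 11.14 + 5.45 + 7.43 = 37.69 ≈ 37.7 mm.
Rainfall = ε × PW = 0.34 × 37.7 = 12.8 mm.

PW ≈ 37.7 mm; rainfall ≈ 12.8 mm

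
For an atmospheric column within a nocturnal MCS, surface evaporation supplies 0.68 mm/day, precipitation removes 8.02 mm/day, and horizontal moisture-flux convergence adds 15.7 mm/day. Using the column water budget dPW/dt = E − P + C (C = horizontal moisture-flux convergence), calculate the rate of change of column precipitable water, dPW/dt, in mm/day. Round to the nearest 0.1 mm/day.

dPW/dt ≈ 8.4 mm/day

dPW/dt = E − P + C = 0.68 − 8.02 + (15.7) = 8.4 mm/day.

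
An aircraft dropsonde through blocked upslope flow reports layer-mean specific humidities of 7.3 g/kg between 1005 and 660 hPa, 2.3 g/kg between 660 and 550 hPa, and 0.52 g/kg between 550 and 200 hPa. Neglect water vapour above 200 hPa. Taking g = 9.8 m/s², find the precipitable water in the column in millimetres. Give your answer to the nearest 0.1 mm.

PW ≈ 30.1 mm

Precipitable water is the column-integrated vapour mass per unit area: PW = (1/g) Σ q̄ Δp, with q in kg/kg and Δp in Pa (1 kg/m² of water = 1 mm).
Layer 1005–660 hPa: Δp = 345 hPa = 34500 Pa, q̄ = 0.0073 kg/kg → 0.0073 × 34500 / 9.8 = 25.70 mm
Layer 660–550 hPa: Δp = 110 hPa = 11000 Pa, q̄ = 0.0023 kg/kg → 0.0023 × 11000 / 9.8 = 2.58 mm
Layer 550–200 hPa: Δp = 350 hPa = 35000 Pa, q̄ = 0.00052 kg/kg → 0.00052 × 35000 / 9.8 = 1.86 mm
PW = 25.70 + 2.58 + 1.86 = 30.14 ≈ 30.1 mm.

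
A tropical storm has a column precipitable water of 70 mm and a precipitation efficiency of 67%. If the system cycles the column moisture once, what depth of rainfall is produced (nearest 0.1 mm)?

rainfall ≈ 46.9 mm

Rainfall = ε × PW = 0.67 × 70 = 46.9 mm.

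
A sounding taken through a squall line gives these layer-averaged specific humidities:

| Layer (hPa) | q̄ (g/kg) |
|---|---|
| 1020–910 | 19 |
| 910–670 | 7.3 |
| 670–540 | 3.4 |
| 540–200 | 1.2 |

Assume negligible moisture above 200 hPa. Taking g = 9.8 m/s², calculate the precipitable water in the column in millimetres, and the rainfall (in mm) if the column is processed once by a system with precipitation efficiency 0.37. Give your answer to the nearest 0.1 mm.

Precipitable water is the column-integrated vapour mass per unit area: PW = (1/g) Σ q̄ Δp, with q in kg/kg and Δp in Pa (1 kg/m² of water = 1 mm).
Layer 1020–910 hPa: Δp = 110 hPa = 11000 Pa, q̄ = 0.019 kg/kg → 0.019 × 11000 / 9.8 = 21.33 mm
Layer 910–670 hPa: Δp = 240 hPa = 24000 Pa, q̄ = 0.0073 kg/kg → 0.0073 × 24000 / 9.8 = 17.88 mm
Layer 670–540 hPa: Δp = 130 hPa = 13000 Pa, q̄ = 0.0034 kg/kg → 0.0034 × 13000 / 9.8 = 4.51 mm
Layer 540–200 hPa: Δp = 340 hPa = 34000 Pa, q̄ = 0.0012 kg/kg → 0.0012 × 34000 / 9.8 = 4.16 mm
PW = 21.33 + 17.88 + 4.51 + 4.16 = 47.88 ≈ 47.9 mm.
Rainfall = ε × PW = 0.37 × 47.9 = 17.7 mm.

PW ≈ 47.9 mm; rainfall ≈ 17.7 mm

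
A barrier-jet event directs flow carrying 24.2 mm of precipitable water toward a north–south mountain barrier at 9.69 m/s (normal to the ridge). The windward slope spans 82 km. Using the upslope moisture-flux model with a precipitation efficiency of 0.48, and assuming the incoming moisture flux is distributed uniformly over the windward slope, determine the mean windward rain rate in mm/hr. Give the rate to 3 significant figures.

Incoming column moisture flux per unit ridge length: F = V × PW = 9.69 × 24.2 = 234.498 mm·m/s.
Spread over the 82 km slope with efficiency ε = 0.48: R = ε·F/W = 0.48 × 234.498 / 82000 m = 1.373e-03 mm/s.
R = 1.373e-03 × 3600 = 4.94 mm/hr.

R ≈ 4.94 mm/hr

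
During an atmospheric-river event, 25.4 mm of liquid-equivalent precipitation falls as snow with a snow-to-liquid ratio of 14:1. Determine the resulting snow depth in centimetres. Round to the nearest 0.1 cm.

snow depth ≈ 35.6 cm

Snow depth = liquid × ratio = 25.4 mm × 14 = 355.6 mm = 35.6 cm.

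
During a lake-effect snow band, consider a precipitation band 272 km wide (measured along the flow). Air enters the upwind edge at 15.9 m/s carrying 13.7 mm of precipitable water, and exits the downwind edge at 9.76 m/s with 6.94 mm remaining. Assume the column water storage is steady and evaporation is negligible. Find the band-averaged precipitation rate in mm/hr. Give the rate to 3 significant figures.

Column moisture flux per unit crosswind length is F = V × PW.
Inflow: F_in = 15.9 × 13.7 = 217.83 mm·m/s
Outflow: F_out = 9.76 × 6.94 = 67.7344 mm·m/s
Steady-state rate R = (F_in − F_out)/L = (217.83 − 67.7344) / 272000 m = 5.518e-04 mm/s.
R = 5.518e-04 × 3600 = 1.99 mm/hr.

R ≈ 1.99 mm/hr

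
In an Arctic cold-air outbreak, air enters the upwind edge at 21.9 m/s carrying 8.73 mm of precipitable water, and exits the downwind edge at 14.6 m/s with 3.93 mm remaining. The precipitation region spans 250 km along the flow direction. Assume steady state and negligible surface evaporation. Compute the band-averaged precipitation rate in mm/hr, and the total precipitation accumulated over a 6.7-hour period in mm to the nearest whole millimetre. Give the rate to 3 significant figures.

Column moisture flux per unit crosswind length is F = V × PW.
Inflow: F_in = 21.9 × 8.73 = 191.187 mm·m/s
Outflow: F_out = 14.6 × 3.93 = 57.378 mm·m/s
Steady-state rate R = (F_in − F_out)/L = (191.187 − 57.378) / 250000 m = 5.352e-04 mm/s.
R = 5.352e-04 × 3600 = 1.93 mm/hr.
Over 6.7 h: total = 1.93 × 6.7 = 12.931 ≈ 13 mm.

R ≈ 1.93 mm/hr; total ≈ 13 mm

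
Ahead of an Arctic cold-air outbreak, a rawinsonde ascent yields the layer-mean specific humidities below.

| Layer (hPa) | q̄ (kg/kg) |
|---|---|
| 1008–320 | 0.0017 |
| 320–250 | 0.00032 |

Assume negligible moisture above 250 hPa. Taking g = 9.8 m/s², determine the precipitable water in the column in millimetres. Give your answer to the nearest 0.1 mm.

PW ≈ 12.2 mm

Precipitable water is the column-integrated vapour mass per unit area: PW = (1/g) Σ q̄ Δp, with q in kg/kg and Δp in Pa (1 kg/m² of water = 1 mm).
Layer 1008–320 hPa: Δp = 688 hPa = 68800 Pa, q̄ = 0.0017 kg/kg → 0.0017 × 68800 / 9.8 = 11.93 mm
Layer 320–250 hPa: Δp = 70 hPa = 7000 Pa, q̄ = 0.00032 kg/kg → 0.00032 × 7000 / 9.8 = 0.23 mm
PW = 11.93 + 0.23 = 12.16 ≈ 12.2 mm.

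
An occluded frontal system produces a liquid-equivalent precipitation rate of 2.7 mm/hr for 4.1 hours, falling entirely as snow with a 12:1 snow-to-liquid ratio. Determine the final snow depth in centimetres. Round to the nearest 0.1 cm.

Liquid-equivalent depth = 2.7 × 4.1 = 11.07 mm.
Snow depth = 11.07 mm × 12 = 132.84 mm = 13.3 cm.

snow depth ≈ 13.3 cm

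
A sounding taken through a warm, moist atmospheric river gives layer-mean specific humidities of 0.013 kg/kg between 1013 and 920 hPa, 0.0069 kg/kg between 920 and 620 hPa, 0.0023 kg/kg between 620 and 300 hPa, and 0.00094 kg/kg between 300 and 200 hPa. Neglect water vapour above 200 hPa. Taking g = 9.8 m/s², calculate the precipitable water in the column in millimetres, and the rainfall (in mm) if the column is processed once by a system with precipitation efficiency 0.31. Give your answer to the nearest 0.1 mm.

Precipitable water is the column-integrated vapour mass per unit area: PW = (1/g) Σ q̄ Δp, with q in kg/kg and Δp in Pa (1 kg/m² of water = 1 mm).
Layer 1013–920 hPa: Δp = 93 hPa = 9300 Pa, q̄ = 0.013 kg/kg → 0.013 × 9300 / 9.8 = 12.34 mm
Layer 920–620 hPa: Δp = 300 hPa = 30000 Pa, q̄ = 0.0069 kg/kg → 0.0069 × 30000 / 9.8 = 21.12 mm
Layer 620–300 hPa: Δp = 320 hPa = 32000 Pa, q̄ = 0.0023 kg/kg → 0.0023 × 32000 / 9.8 = 7.51 mm
Layer 300–200 hPa: Δp = 100 hPa = 10000 Pa, q̄ = 0.00094 kg/kg → 0.00094 × 10000 / 9.8 = 0.96 mm
PW = 12.34 + 21.12 + 7.51 + 0.96 = 41.93 ≈ 41.9 mm.
Rainfall = ε × PW = 0.31 × 41.9 = 13.0 mm.

PW ≈ 41.9 mm; rainfall ≈ 13.0 mm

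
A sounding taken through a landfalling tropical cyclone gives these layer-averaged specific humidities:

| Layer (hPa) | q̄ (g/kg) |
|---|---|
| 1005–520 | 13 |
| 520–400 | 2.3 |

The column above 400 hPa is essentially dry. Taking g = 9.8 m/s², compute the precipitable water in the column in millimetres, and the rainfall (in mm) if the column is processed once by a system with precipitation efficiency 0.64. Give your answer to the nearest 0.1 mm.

PW ≈ 67.2 mm; rainfall ≈ 43.0 mm

Precipitable water is the column-integrated vapour mass per unit area: PW = (1/g) Σ q̄ Δp, with q in kg/kg and Δp in Pa (1 kg/m² of water = 1 mm).
Layer 1005–520 hPa: Δp = 485 hPa = 48500 Pa, q̄ = 0.013 kg/kg → 0.013 × 48500 / 9.8 = 64.34 mm
Layer 520–400 hPa: Δp = 120 hPa = 12000 Pa, q̄ = 0.0023 kg/kg → 0.0023 × 12000 / 9.8 = 2.82 mm
PW = 64.34 + 2.82 = 67.16 ≈ 67.2 mm.
Rainfall = ε × PW = 0.64 × 67.2 = 43.0 mm.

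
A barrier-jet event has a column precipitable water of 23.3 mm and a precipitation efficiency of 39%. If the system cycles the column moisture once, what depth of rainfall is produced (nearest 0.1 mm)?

Rainfall = ε × PW = 0.39 × 23.3 = 9.1 mm.

rainfall ≈ 9.1 mm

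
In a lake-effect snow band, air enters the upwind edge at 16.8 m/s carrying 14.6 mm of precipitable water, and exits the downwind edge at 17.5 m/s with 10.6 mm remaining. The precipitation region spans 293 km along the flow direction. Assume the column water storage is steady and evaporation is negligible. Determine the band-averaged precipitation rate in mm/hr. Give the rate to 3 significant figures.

Column moisture flux per unit crosswind length is F = V × PW.
Inflow: F_in = 16.8 × 14.6 = 245.28 mm·m/s
Outflow: F_out = 17.5 × 10.6 = 185.5 mm·m/s
Steady-state rate R = (F_in − F_out)/L = (245.28 − 185.5) / 293000 m = 2.040e-04 mm/s.
R = 2.040e-04 × 3600 = 0.734 mm/hr.

R ≈ 0.734 mm/hr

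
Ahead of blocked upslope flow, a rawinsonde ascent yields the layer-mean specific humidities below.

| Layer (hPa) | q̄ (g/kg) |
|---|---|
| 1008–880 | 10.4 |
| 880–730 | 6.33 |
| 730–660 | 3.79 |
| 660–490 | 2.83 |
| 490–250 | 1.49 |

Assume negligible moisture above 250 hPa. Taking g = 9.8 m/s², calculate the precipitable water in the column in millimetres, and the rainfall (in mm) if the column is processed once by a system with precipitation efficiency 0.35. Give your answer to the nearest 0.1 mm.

Precipitable water is the column-integrated vapour mass per unit area: PW = (1/g) Σ q̄ Δp, with q in kg/kg and Δp in Pa (1 kg/m² of water = 1 mm).
Layer 1008–880 hPa: Δp = 128 hPa = 12800 Pa, q̄ = 0.0104 kg/kg → 0.0104 × 12800 / 9.8 = 13.58 mm
Layer 880–730 hPa: Δp = 150 hPa = 15000 Pa, q̄ = 0.00633 kg/kg → 0.00633 × 15000 / 9.8 = 9.69 mm
Layer 730–660 hPa: Δp = 70 hPa = 7000 Pa, q̄ = 0.00379 kg/kg → 0.00379 × 7000 / 9.8 = 2.71 mm
Layer 660–490 hPa: Δp = 170 hPa = 17000 Pa, q̄ = 0.00283 kg/kg → 0.00283 × 17000 / 9.8 = 4.91 mm
Layer 490–250 hPa: Δp = 240 hPa = 24000 Pa, q̄ = 0.00149 kg/kg → 0.00149 × 24000 / 9.8 = 3.65 mm
PW = 13.58 + 9.69 + 2.71 + 4.91 + 3.65 = 34.54 ≈ 34.5 mm.
Rainfall = ε × PW = 0.35 × 34.5 = 12.1 mm.

PW ≈ 34.5 mm; rainfall ≈ 12.1 mm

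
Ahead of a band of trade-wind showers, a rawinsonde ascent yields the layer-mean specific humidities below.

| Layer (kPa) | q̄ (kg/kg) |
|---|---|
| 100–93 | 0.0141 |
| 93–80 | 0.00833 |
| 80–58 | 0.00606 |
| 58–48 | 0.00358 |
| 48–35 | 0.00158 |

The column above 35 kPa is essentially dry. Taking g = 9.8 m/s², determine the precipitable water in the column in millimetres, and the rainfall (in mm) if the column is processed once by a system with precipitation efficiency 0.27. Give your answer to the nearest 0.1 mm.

PW ≈ 40.5 mm; rainfall ≈ 10.9 mm

Precipitable water is the column-integrated vapour mass per unit area: PW = (1/g) Σ q̄ Δp, with q in kg/kg and Δp in Pa (1 kg/m² of water = 1 mm).
Layer 100–93 kPa: Δp = 70 hPa = 7000 Pa, q̄ = 0.0141 kg/kg → 0.0141 × 7000 / 9.8 = 10.07 mm
Layer 93–80 kPa: Δp = 130 hPa = 13000 Pa, q̄ = 0.00833 kg/kg → 0.00833 × 13000 / 9.8 = 11.05 mm
Layer 80–58 kPa: Δp = 220 hPa = 22000 Pa, q̄ = 0.00606 kg/kg → 0.00606 × 22000 / 9.8 = 13.60 mm
Layer 58–48 kPa: Δp = 100 hPa = 10000 Pa, q̄ = 0.00358 kg/kg → 0.00358 × 10000 / 9.8 = 3.65 mm
Layer 48–35 kPa: Δp = 130 hPa = 13000 Pa, q̄ = 0.00158 kg/kg → 0.00158 × 13000 / 9.8 = 2.10 mm
PW = 10.07 + 11.05 + 13.60 + 3.65 + 2.10 = 40.47 ≈ 40.5 mm.
Rainfall = ε × PW = 0.27 × 40.5 = 10.9 mm.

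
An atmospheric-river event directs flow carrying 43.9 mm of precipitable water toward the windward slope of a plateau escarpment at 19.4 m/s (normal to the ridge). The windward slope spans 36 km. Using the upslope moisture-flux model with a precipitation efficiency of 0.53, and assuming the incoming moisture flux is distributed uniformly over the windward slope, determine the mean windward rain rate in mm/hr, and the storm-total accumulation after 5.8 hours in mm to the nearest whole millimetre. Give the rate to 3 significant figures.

Incoming column moisture flux per unit ridge length: F = V × PW = 19.4 × 43.9 = 851.66 mm·m/s.
Spread over the 36 km slope with efficiency ε = 0.53: R = ε·F/W = 0.53 × 851.66 / 36000 m = 1.254e-02 mm/s.
R = 1.254e-02 × 3600 = 45.1 mm/hr.
Over 5.8 h: total = 45.1 × 5.8 = 261.58 ≈ 262 mm.

R ≈ 45.1 mm/hr; total ≈ 262 mm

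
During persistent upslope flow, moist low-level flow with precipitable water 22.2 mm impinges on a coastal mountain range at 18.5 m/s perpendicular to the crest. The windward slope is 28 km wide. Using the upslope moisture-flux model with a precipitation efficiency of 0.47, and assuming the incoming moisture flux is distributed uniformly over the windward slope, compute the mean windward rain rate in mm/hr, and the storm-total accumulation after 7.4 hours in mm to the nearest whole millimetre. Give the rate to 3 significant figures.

R ≈ 24.8 mm/hr; total ≈ 184 mm

Incoming column moisture flux per unit ridge length: F = V × PW = 18.5 × 22.2 = 410.7 mm·m/s.
Spread over the 28 km slope with efficiency ε = 0.47: R = ε·F/W = 0.47 × 410.7 / 28000 m = 6.894e-03 mm/s.
R = 6.894e-03 × 3600 = 24.8 mm/hr.
Over 7.4 h: total = 24.8 × 7.4 = 183.52 ≈ 184 mm.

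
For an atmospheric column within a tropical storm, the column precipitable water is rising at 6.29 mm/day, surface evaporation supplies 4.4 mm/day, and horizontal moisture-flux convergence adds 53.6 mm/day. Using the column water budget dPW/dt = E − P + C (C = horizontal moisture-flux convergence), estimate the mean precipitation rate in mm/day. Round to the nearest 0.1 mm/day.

P ≈ 51.7 mm/day

dPW/dt = +6.29 mm/day.
P = E + C − dPW/dt = 4.4 + (53.6) − (+6.29) = 51.7 mm/day.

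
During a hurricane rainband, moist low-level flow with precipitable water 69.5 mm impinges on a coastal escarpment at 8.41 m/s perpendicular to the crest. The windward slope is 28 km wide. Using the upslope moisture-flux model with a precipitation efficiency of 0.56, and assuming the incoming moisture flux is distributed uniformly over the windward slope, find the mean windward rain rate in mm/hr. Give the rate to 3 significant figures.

R ≈ 42.1 mm/hr

Incoming column moisture flux per unit ridge length: F = V × PW = 8.41 × 69.5 = 584.495 mm·m/s.
Spread over the 28 km slope with efficiency ε = 0.56: R = ε·F/W = 0.56 × 584.495 / 28000 m = 1.169e-02 mm/s.
R = 1.169e-02 × 3600 = 42.1 mm/hr.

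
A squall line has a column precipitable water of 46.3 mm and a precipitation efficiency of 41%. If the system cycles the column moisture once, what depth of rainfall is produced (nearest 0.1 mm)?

Rainfall = ε × PW = 0.41 × 46.3 = 19.0 mm.

rainfall ≈ 19.0 mm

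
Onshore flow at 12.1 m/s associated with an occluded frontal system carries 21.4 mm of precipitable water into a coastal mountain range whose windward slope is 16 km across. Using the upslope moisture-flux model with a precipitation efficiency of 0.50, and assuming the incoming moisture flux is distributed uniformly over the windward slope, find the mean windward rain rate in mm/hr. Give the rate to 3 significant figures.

R ≈ 29.1 mm/hr

Incoming column moisture flux per unit ridge length: F = V × PW = 12.1 × 21.4 = 258.94 mm·m/s.
Spread over the 16 km slope with efficiency ε = 0.50: R = ε·F/W = 0.50 × 258.94 / 16000 m = 8.092e-03 mm/s.
R = 8.092e-03 × 3600 = 29.1 mm/hr.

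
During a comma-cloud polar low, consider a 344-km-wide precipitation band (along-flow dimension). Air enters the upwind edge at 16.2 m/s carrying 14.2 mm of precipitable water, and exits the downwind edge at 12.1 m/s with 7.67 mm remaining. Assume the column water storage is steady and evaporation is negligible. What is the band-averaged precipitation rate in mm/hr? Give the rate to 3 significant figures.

Column moisture flux per unit crosswind length is F = V × PW.
Inflow: F_in = 16.2 × 14.2 = 230.04 mm·m/s
Outflow: F_out = 12.1 × 7.67 = 92.807 mm·m/s
Steady-state rate R = (F_in − F_out)/L = (230.04 − 92.807) / 344000 m = 3.989e-04 mm/s.
R = 3.989e-04 × 3600 = 1.44 mm/hr.

R ≈ 1.44 mm/hr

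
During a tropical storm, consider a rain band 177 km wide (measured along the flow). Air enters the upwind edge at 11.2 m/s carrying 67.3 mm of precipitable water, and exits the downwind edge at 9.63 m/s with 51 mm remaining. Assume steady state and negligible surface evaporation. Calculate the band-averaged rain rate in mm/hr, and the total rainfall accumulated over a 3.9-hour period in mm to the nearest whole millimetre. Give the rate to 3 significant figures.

Column moisture flux per unit crosswind length is F = V × PW.
Inflow: F_in = 11.2 × 67.3 = 753.76 mm·m/s
Outflow: F_out = 9.63 × 51 = 491.13 mm·m/s
Steady-state rate R = (F_in − F_out)/L = (753.76 − 491.13) / 177000 m = 1.484e-03 mm/s.
R = 1.484e-03 × 3600 = 5.34 mm/hr.
Over 3.9 h: total = 5.34 × 3.9 = 20.826 ≈ 21 mm.

R ≈ 5.34 mm/hr; total ≈ 21 mm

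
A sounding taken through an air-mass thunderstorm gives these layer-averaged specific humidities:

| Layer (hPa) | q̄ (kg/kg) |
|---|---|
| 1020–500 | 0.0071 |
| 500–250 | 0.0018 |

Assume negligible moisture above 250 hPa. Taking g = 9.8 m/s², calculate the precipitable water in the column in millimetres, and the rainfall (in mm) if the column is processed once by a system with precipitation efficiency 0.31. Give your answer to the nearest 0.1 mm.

PW ≈ 42.3 mm; rainfall ≈ 13.1 mm

Precipitable water is the column-integrated vapour mass per unit area: PW = (1/g) Σ q̄ Δp, with q in kg/kg and Δp in Pa (1 kg/m² of water = 1 mm).
Layer 1020–500 hPa: Δp = 520 hPa = 52000 Pa, q̄ = 0.0071 kg/kg → 0.0071 × 52000 / 9.8 = 37.67 mm
Layer 500–250 hPa: Δp = 250 hPa = 25000 Pa, q̄ = 0.0018 kg/kg → 0.0018 × 25000 / 9.8 = 4.59 mm
PW = 37.67 + 4.59 = 42.26 ≈ 42.3 mm.
Rainfall = ε × PW = 0.31 × 42.3 = 13.1 mm.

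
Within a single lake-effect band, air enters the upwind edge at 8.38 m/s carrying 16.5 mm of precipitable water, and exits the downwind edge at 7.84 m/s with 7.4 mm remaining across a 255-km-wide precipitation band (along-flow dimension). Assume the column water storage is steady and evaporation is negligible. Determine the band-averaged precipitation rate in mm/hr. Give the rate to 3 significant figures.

R ≈ 1.13 mm/hr

Column moisture flux per unit crosswind length is F = V × PW.
Inflow: F_in = 8.38 × 16.5 = 138.27 mm·m/s
Outflow: F_out = 7.84 × 7.4 = 58.016 mm·m/s
Steady-state rate R = (F_in − F_out)/L = (138.27 − 58.016) / 255000 m = 3.147e-04 mm/s.
R = 3.147e-04 × 3600 = 1.13 mm/hr.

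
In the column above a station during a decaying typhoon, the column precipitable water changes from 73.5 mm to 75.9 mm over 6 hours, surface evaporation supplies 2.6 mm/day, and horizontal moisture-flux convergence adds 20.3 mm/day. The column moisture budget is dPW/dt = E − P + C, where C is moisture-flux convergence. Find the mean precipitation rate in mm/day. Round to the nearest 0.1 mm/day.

dPW/dt = (75.9 − 73.5) mm / (6/24 day) = +9.600 mm/day.
P = E + C − dPW/dt = 2.6 + (20.3) − (+9.600) = 13.3 mm/day.

P ≈ 13.3 mm/day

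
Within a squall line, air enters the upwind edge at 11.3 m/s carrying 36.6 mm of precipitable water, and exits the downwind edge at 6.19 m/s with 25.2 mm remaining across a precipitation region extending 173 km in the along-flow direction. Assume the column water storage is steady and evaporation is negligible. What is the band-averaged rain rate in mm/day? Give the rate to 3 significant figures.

R ≈ 129 mm/day

Column moisture flux per unit crosswind length is F = V × PW.
Inflow: F_in = 11.3 × 36.6 = 413.58 mm·m/s
Outflow: F_out = 6.19 × 25.2 = 155.988 mm·m/s
Steady-state rate R = (F_in − F_out)/L = (413.58 − 155.988) / 173000 m = 1.489e-03 mm/s.
R = 1.489e-03 × 3600 × 24 = 129 mm/day.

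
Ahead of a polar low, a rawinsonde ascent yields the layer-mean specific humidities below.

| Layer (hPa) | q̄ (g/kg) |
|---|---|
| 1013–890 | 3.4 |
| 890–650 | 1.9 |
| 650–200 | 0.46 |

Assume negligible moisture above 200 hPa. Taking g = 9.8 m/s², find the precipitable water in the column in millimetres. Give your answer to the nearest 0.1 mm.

PW ≈ 11.0 mm

Precipitable water is the column-integrated vapour mass per unit area: PW = (1/g) Σ q̄ Δp, with q in kg/kg and Δp in Pa (1 kg/m² of water = 1 mm).
Layer 1013–890 hPa: Δp = 123 hPa = 12300 Pa, q̄ = 0.0034 kg/kg → 0.0034 × 12300 / 9.8 = 4.27 mm
Layer 890–650 hPa: Δp = 240 hPa = 24000 Pa, q̄ = 0.0019 kg/kg → 0.0019 × 24000 / 9.8 = 4.65 mm
Layer 650–200 hPa: Δp = 450 hPa = 45000 Pa, q̄ = 0.00046 kg/kg → 0.00046 × 45000 / 9.8 = 2.11 mm
PW = 4.27 + 4.65 + 2.11 = 11.03 ≈ 11.0 mm.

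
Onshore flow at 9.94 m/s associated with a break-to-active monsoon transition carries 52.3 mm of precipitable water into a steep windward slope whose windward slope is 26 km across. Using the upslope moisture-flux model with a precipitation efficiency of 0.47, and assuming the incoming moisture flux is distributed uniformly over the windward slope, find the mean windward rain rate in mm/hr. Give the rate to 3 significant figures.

R ≈ 33.8 mm/hr

Incoming column moisture flux per unit ridge length: F = V × PW = 9.94 × 52.3 = 519.862 mm·m/s.
Spread over the 26 km slope with efficiency ε = 0.47: R = ε·F/W = 0.47 × 519.862 / 26000 m = 9.398e-03 mm/s.
R = 9.398e-03 × 3600 = 33.8 mm/hr.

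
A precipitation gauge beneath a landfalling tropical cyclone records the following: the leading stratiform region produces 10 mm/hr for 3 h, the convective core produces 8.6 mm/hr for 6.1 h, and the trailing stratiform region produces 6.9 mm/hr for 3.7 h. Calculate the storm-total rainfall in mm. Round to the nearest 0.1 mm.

total ≈ 108.0 mm

Total = Σ Rᵢ Δtᵢ = 10 × 3 + 8.6 × 6.1 + 6.9 × 3.7
      = 30 + 52.46 + 25.53 = 108.0 mm.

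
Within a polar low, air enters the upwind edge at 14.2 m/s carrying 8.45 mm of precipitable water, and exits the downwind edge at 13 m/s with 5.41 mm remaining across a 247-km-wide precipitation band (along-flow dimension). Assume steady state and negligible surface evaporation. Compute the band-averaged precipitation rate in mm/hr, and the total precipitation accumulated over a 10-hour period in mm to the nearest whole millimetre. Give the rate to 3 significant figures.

R ≈ 0.724 mm/hr; total ≈ 7 mm

Column moisture flux per unit crosswind length is F = V × PW.
Inflow: F_in = 14.2 × 8.45 = 119.99 mm·m/s
Outflow: F_out = 13 × 5.41 = 70.33 mm·m/s
Steady-state rate R = (F_in − F_out)/L = (119.99 − 70.33) / 247000 m = 2.011e-04 mm/s.
R = 2.011e-04 × 3600 = 0.724 mm/hr.
Over 10 h: total = 0.724 × 10 = 7.24 ≈ 7 mm.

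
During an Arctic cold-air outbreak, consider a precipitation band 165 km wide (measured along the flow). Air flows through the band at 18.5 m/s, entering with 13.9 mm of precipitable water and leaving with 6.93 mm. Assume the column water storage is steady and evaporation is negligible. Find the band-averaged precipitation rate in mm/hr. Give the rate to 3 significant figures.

Column moisture flux per unit crosswind length is F = V × PW.
Inflow: F_in = 18.5 × 13.9 = 257.15 mm·m/s
Outflow: F_out = 18.5 × 6.93 = 128.205 mm·m/s
Steady-state rate R = (F_in − F_out)/L = (257.15 − 128.205) / 165000 m = 7.815e-04 mm/s.
R = 7.815e-04 × 3600 = 2.81 mm/hr.

R ≈ 2.81 mm/hr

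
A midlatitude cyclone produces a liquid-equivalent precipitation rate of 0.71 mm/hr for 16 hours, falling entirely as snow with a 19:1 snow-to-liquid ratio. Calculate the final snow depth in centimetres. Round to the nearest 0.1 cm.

snow depth ≈ 21.6 cm

Liquid-equivalent depth = 0.71 × 16 = 11.36 mm.
Snow depth = 11.36 mm × 19 = 215.84 mm = 21.6 cm.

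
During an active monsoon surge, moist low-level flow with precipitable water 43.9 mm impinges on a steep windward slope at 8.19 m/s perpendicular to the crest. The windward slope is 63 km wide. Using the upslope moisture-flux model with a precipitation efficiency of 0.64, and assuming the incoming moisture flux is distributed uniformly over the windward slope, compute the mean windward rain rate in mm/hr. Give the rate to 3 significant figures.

R ≈ 13.1 mm/hr

Incoming column moisture flux per unit ridge length: F = V × PW = 8.19 × 43.9 = 359.541 mm·m/s.
Spread over the 63 km slope with efficiency ε = 0.64: R = ε·F/W = 0.64 × 359.541 / 63000 m = 3.652e-03 mm/s.
R = 3.652e-03 × 3600 = 13.1 mm/hr.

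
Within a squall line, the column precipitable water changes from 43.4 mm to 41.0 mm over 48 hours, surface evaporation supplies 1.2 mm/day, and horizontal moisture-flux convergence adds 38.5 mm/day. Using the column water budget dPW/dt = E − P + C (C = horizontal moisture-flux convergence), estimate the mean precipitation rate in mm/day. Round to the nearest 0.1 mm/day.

P ≈ 40.9 mm/day

dPW/dt = (41.0 − 43.4) mm / (48/24 day) = -1.200 mm/day.
P = E + C − dPW/dt = 1.2 + (38.5) − (-1.200) = 40.9 mm/day.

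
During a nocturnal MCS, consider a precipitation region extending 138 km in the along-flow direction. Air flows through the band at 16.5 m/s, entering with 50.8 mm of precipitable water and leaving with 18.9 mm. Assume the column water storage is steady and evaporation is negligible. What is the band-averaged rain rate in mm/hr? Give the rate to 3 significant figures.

Column moisture flux per unit crosswind length is F = V × PW.
Inflow: F_in = 16.5 × 50.8 = 838.2 mm·m/s
Outflow: F_out = 16.5 × 18.9 = 311.85 mm·m/s
Steady-state rate R = (F_in − F_out)/L = (838.2 − 311.85) / 138000 m = 3.814e-03 mm/s.
R = 3.814e-03 × 3600 = 13.7 mm/hr.

R ≈ 13.7 mm/hr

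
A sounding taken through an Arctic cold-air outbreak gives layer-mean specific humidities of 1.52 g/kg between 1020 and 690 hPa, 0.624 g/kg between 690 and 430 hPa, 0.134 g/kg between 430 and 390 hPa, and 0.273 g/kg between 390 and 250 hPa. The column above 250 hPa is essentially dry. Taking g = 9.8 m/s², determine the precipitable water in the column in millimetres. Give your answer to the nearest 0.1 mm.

PW ≈ 7.2 mm

Precipitable water is the column-integrated vapour mass per unit area: PW = (1/g) Σ q̄ Δp, with q in kg/kg and Δp in Pa (1 kg/m² of water = 1 mm).
Layer 1020–690 hPa: Δp = 330 hPa = 33000 Pa, q̄ = 0.00152 kg/kg → 0.00152 × 33000 / 9.8 = 5.12 mm
Layer 690–430 hPa: Δp = 260 hPa = 26000 Pa, q̄ = 0.000624 kg/kg → 0.000624 × 26000 / 9.8 = 1.66 mm
Layer 430–390 hPa: Δp = 40 hPa = 4000 Pa, q̄ = 0.000134 kg/kg → 0.000134 × 4000 / 9.8 = 0.05 mm
Layer 390–250 hPa: Δp = 140 hPa = 14000 Pa, q̄ = 0.000273 kg/kg → 0.000273 × 14000 / 9.8 = 0.39 mm
PW = 5.12 + 1.66 + 0.05 + 0.39 = 7.22 ≈ 7.2 mm.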